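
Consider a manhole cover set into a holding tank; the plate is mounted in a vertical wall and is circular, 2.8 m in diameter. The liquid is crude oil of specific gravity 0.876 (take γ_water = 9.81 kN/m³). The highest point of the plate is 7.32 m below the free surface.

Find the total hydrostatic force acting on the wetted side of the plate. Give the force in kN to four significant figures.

γ = 0.876 × 9.81 = 8.59356 kN/m³.
The centroid is at the centre, 1.4 m below the top of the plate, so the centroid depth is h_c = 7.32 + 1.4 = 8.72 m.
A = π(1.4)² = 6.15752 m².
Resultant F = γ·h_c·A = 8.59356 × 8.72 × 6.15752 = 461.419 kN.

F ≈ 461.4 kN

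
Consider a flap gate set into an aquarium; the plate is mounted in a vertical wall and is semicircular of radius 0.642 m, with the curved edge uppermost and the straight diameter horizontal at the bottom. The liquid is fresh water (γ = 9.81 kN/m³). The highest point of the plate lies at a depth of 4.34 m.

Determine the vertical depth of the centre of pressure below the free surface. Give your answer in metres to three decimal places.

γ = 9.81 kN/m³.
The centroid lies 4r/(3π) = 0.272473 m above the diameter, so r − 4r/(3π) = 0.642 − 0.272473 = 0.369527 m below the topmost point, so the centroid depth is h_c = 4.34 + 0.369527 = 4.70953 m.
A = πr²/2 = π × 0.642²/2 = 0.647426 m².
Resultant F = γ·h_c·A = 9.81 × 4.70953 × 0.647426 = 29.9114 kN.
I_c = (π/8 − 8/(9π))·r⁴ = 0.109757 × 0.642⁴ = 0.0186454 m⁴.
Centre of pressure: y_p = y_c + I_c/(y_c·A) = 4.70953 + 0.0186454/(4.70953 × 0.647426) = 4.70953 + 0.00611511 = 4.71565 m along the plane.

h_p = 4.716 m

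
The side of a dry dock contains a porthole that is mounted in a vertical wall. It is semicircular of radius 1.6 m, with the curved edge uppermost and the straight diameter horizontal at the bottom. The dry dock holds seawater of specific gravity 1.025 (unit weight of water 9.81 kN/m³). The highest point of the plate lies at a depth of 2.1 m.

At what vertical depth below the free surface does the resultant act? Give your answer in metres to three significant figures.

γ = 1.025 × 9.81 = 10.05525 kN/m³.
The centroid lies 4r/(3π) = 0.679061 m above the diameter, so r − 4r/(3π) = 1.6 − 0.679061 = 0.920939 m below the topmost point, so the centroid depth is h_c = 2.1 + 0.920939 = 3.02094 m.
A = πr²/2 = π × 1.6²/2 = 4.02124 m².
Resultant F = γ·h_c·A = 10.05525 × 3.02094 × 4.02124 = 122.15 kN.
I_c = (π/8 − 8/(9π))·r⁴ = 0.109757 × 1.6⁴ = 0.719303 m⁴.
Centre of pressure: y_p = y_c + I_c/(y_c·A) = 3.02094 + 0.719303/(3.02094 × 4.02124) = 3.02094 + 0.059212 = 3.08015 m along the plane.

h_p = 3.08 m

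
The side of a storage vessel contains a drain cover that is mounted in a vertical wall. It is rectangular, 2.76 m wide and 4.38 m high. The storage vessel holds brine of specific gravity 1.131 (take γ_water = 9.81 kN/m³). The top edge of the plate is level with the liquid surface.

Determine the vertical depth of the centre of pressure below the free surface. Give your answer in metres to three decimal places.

h_p = 2.920 m

γ = 1.131 × 9.81 = 11.09511 kN/m³.
The centroid lies 4.38/2 = 2.19 m below the top edge, so the centroid depth is h_c = 2.19 m.
A = 2.76 × 4.38 = 12.0888 m².
Resultant F = γ·h_c·A = 11.09511 × 2.19 × 12.0888 = 293.737 kN.
I_c = b·h³/12 = 2.76 × 4.38³/12 = 19.3264 m⁴.
Centre of pressure: y_p = y_c + I_c/(y_c·A) = 2.19 + 19.3264/(2.19 × 12.0888) = 2.19 + 0.730001 = 2.92 m along the plane.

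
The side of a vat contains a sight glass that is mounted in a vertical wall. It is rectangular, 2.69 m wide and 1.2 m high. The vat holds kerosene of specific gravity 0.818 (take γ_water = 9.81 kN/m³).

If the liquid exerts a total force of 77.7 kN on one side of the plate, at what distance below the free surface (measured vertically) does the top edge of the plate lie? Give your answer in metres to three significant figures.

γ = 0.818 × 9.81 = 8.02458 kN/m³.
A = 2.69 × 1.2 = 3.228 m².
From F = γ·h_c·A, the centroid depth is h_c = 77.7/(8.02458 × 3.228) = 2.99961 m.
The centroid lies 1.2/2 = 0.6 m below the top edge, so the top edge sits at h_top = 2.99961 − 0.6 = 2.39961 m below the surface.

d_top ≈ 2.40 m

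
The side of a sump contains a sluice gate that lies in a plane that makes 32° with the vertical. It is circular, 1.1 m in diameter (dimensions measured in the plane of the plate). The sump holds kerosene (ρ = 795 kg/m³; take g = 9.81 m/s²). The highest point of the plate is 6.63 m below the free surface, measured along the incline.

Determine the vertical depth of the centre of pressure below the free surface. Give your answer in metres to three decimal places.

γ = ρg = 795 × 9.81 / 1000 = 7.79895 kN/m³.
The plate makes 32° with the vertical, i.e. θ = 90° − 32° = 58° to the horizontal. Measuring y along the incline from the free-surface line, vertical depth h = y·sinθ with sinθ = 0.848048.
The centroid is at the centre, 0.55 m below the top of the plate, so y_c = 6.63 + 0.55 = 7.18 m and h_c = 7.18 × 0.848048 = 6.08898 m.
A = π(0.55)² = 0.950332 m².
Resultant F = γ·h_c·A = 7.79895 × 6.08898 × 0.950332 = 45.129 kN.
I_c = πr⁴/4 = π × 0.55⁴/4 = 0.0718688 m⁴.
Centre of pressure: y_p = y_c + I_c/(y_c·A) = 7.18 + 0.0718688/(7.18 × 0.950332) = 7.18 + 0.0105327 = 7.19053 m along the plane.
Vertically, h_p = y_p·sinθ = 7.19053 × 0.848048 = 6.09791 m.

h_p = 6.098 m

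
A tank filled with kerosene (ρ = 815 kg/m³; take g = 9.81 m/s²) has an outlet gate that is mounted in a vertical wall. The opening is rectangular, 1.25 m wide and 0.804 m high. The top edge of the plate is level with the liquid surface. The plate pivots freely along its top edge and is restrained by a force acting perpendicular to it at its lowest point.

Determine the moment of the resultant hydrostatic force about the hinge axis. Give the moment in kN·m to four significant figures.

γ = ρg = 815 × 9.81 / 1000 = 7.99515 kN/m³.
The centroid lies 0.804/2 = 0.402 m below the top edge, so the centroid depth is h_c = 0.402 m.
A = 1.25 × 0.804 = 1.005 m².
Resultant F = γ·h_c·A = 7.99515 × 0.402 × 1.005 = 3.23012 kN.
I_c = b·h³/12 = 1.25 × 0.804³/12 = 0.0541373 m⁴.
Centre of pressure: y_p = y_c + I_c/(y_c·A) = 0.402 + 0.0541373/(0.402 × 1.005) = 0.402 + 0.134 = 0.536 m along the plane.
The resultant acts 0.402 + 0.134 = 0.536 m (along the plate) below the hinge at the top edge, so the moment about the hinge is M = F × 0.536 = 3.23012 × 0.536 = 1.73134 kN·m.

M ≈ 1.731 kN·m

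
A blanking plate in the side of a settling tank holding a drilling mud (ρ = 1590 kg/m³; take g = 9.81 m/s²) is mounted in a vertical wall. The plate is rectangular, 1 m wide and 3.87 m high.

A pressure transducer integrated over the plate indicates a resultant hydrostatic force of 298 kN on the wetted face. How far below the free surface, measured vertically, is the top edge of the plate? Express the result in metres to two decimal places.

d_top ≈ 3.00 m

γ = ρg = 1590 × 9.81 / 1000 = 15.5979 kN/m³.
A = 1 × 3.87 = 3.87 m².
From F = γ·h_c·A, the centroid depth is h_c = 298/(15.5979 × 3.87) = 4.93673 m.
The centroid lies 3.87/2 = 1.935 m below the top edge, so the top edge sits at h_top = 4.93673 − 1.935 = 3.00173 m below the surface.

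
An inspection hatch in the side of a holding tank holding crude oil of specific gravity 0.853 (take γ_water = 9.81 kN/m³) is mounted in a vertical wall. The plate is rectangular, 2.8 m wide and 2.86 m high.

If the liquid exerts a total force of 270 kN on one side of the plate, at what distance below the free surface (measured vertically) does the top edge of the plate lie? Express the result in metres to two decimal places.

γ = 0.853 × 9.81 = 8.36793 kN/m³.
A = 2.8 × 2.86 = 8.008 m².
From F = γ·h_c·A, the centroid depth is h_c = 270/(8.36793 × 8.008) = 4.02923 m.
The centroid lies 2.86/2 = 1.43 m below the top edge, so the top edge sits at h_top = 4.02923 − 1.43 = 2.59923 m below the surface.

d_top ≈ 2.60 m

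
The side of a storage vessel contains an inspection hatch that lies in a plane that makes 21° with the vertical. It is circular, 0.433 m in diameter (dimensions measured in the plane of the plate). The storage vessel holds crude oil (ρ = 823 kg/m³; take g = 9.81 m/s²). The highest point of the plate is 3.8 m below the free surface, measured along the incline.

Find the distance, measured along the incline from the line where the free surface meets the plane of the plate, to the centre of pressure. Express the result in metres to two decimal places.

γ = ρg = 823 × 9.81 / 1000 = 8.07363 kN/m³.
The plate makes 21° with the vertical, i.e. θ = 90° − 21° = 69° to the horizontal. Measuring y along the incline from the free-surface line, vertical depth h = y·sinθ with sinθ = 0.933580.
The centroid is at the centre, 0.2165 m below the top of the plate, so y_c = 3.8 + 0.2165 = 4.0165 m and h_c = 4.0165 × 0.933580 = 3.74972 m.
A = π(0.2165)² = 0.147254 m².
Resultant F = γ·h_c·A = 8.07363 × 3.74972 × 0.147254 = 4.45795 kN.
I_c = πr⁴/4 = π × 0.2165⁴/4 = 0.00172553 m⁴.
Centre of pressure: y_p = y_c + I_c/(y_c·A) = 4.0165 + 0.00172553/(4.0165 × 0.147254) = 4.0165 + 0.00291748 = 4.01942 m along the plane.

y_p = 4.02 m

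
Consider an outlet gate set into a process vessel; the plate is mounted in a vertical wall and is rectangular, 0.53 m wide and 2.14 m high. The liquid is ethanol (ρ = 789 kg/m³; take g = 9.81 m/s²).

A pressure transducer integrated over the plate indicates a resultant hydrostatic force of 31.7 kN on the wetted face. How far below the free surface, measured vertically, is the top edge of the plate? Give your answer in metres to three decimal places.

γ = ρg = 789 × 9.81 / 1000 = 7.74009 kN/m³.
A = 0.53 × 2.14 = 1.1342 m².
From F = γ·h_c·A, the centroid depth is h_c = 31.7/(7.74009 × 1.1342) = 3.61097 m.
The centroid lies 2.14/2 = 1.07 m below the top edge, so the top edge sits at h_top = 3.61097 − 1.07 = 2.54097 m below the surface.

d_top ≈ 2.541 m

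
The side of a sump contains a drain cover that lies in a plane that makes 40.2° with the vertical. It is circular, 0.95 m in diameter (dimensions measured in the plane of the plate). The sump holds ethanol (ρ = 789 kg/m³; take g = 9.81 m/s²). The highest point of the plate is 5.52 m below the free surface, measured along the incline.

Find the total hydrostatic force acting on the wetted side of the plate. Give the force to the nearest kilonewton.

F ≈ 25 kN

γ = ρg = 789 × 9.81 / 1000 = 7.74009 kN/m³.
The plate makes 40.2° with the vertical, i.e. θ = 90° − 40.2° = 49.8° to the horizontal. Measuring y along the incline from the free-surface line, vertical depth h = y·sinθ with sinθ = 0.763796.
The centroid is at the centre, 0.475 m below the top of the plate, so y_c = 5.52 + 0.475 = 5.995 m and h_c = 5.995 × 0.763796 = 4.57896 m.
A = π(0.475)² = 0.708822 m².
Resultant F = γ·h_c·A = 7.74009 × 4.57896 × 0.708822 = 25.1218 kN.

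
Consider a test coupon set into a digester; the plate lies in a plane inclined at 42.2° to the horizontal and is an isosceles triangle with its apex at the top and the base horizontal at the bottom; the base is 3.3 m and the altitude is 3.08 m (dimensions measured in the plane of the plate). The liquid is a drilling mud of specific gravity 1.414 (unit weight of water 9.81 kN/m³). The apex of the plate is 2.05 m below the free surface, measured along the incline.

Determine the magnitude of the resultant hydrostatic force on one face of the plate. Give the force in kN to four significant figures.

γ = 1.414 × 9.81 = 13.87134 kN/m³.
Let θ = 42.2° be the plate's angle to the horizontal; measure y along the incline from where the plane meets the free surface. Vertical depth h = y·sinθ with sinθ = 0.671721.
With the apex up, the centroid sits 2h/3 = 2 × 3.08/3 = 2.05333 m below the apex, so y_c = 2.05 + 2.05333 = 4.10333 m and h_c = 4.10333 × 0.671721 = 2.75629 m.
A = ½ × 3.3 × 3.08 = 5.082 m².
Resultant F = γ·h_c·A = 13.87134 × 2.75629 × 5.082 = 194.302 kN.

F ≈ 194.3 kN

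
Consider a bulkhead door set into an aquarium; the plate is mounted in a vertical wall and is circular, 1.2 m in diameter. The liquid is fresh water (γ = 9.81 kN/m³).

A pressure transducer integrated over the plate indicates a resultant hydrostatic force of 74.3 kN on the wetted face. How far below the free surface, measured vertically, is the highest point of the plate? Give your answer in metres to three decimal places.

γ = 9.81 kN/m³.
A = π(0.6)² = 1.13097 m².
From F = γ·h_c·A, the centroid depth is h_c = 74.3/(9.81 × 1.13097) = 6.69682 m.
The centroid is at the centre, 0.6 m below the top of the plate, so the highest point sits at h_top = 6.69682 − 0.6 = 6.09682 m below the surface.

d_top ≈ 6.097 m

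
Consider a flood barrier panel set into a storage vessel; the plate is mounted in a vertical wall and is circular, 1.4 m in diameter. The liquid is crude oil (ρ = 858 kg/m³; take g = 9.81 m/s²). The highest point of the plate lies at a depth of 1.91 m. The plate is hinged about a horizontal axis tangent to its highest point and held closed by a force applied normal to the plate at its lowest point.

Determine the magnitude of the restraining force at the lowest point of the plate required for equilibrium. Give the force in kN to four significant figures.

P ≈ 18.04 kN

γ = ρg = 858 × 9.81 / 1000 = 8.41698 kN/m³.
The centroid is at the centre, 0.7 m below the top of the plate, so the centroid depth is h_c = 1.91 + 0.7 = 2.61 m.
A = π(0.7)² = 1.53938 m².
Resultant F = γ·h_c·A = 8.41698 × 2.61 × 1.53938 = 33.8176 kN.
I_c = πr⁴/4 = π × 0.7⁴/4 = 0.188574 m⁴.
Centre of pressure: y_p = y_c + I_c/(y_c·A) = 2.61 + 0.188574/(2.61 × 1.53938) = 2.61 + 0.0469349 = 2.65693 m along the plane.
The resultant acts 0.7 + 0.0469349 = 0.746935 m (along the plate) below the hinge at the top edge, so the moment about the hinge is M = F × 0.746935 = 33.8176 × 0.746935 = 25.2595 kN·m.
A normal force at the bottom, 1.4 m from the hinge, must supply this moment: P = 25.2595/1.4 = 18.0425 kN.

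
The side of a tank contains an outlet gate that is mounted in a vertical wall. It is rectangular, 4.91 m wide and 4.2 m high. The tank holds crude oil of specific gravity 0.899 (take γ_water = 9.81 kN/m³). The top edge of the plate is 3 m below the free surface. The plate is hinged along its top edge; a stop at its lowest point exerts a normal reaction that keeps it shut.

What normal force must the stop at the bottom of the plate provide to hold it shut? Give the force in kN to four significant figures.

P ≈ 527.4 kN

γ = 0.899 × 9.81 = 8.81919 kN/m³.
The centroid lies 4.2/2 = 2.1 m below the top edge, so the centroid depth is h_c = 3 + 2.1 = 5.1 m.
A = 4.91 × 4.2 = 20.622 m².
Resultant F = γ·h_c·A = 8.81919 × 5.1 × 20.622 = 927.534 kN.
I_c = b·h³/12 = 4.91 × 4.2³/12 = 30.3143 m⁴.
Centre of pressure: y_p = y_c + I_c/(y_c·A) = 5.1 + 30.3143/(5.1 × 20.622) = 5.1 + 0.288235 = 5.38823 m along the plane.
The resultant acts 2.1 + 0.288235 = 2.38823 m (along the plate) below the hinge at the top edge, so the moment about the hinge is M = F × 2.38823 = 927.534 × 2.38823 = 2215.16 kN·m.
A normal force at the bottom, 4.2 m from the hinge, must supply this moment: P = 2215.16/4.2 = 527.419 kN.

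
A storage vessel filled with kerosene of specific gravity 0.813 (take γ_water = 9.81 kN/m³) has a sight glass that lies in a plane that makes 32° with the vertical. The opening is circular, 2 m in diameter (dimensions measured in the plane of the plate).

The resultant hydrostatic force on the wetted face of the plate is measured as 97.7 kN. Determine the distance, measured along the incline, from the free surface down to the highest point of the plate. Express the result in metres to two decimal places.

y_top ≈ 3.60 m

γ = 0.813 × 9.81 = 7.97553 kN/m³.
A = π(1)² = 3.14159 m².
From F = γ·h_c·A, the centroid depth is h_c = 97.7/(7.97553 × 3.14159) = 3.89929 m.
The plate makes 32° with the vertical, i.e. θ = 90° − 32° = 58° to the horizontal. Measuring y along the incline from the free-surface line, vertical depth h = y·sinθ with sinθ = 0.848048.
Along the incline, y_c = h_c/sinθ = 3.89929/0.848048 = 4.59796 m.
The centroid is at the centre, 1 m below the top of the plate, so the highest point sits at y_top = 4.59796 − 1 = 3.59796 m along the incline.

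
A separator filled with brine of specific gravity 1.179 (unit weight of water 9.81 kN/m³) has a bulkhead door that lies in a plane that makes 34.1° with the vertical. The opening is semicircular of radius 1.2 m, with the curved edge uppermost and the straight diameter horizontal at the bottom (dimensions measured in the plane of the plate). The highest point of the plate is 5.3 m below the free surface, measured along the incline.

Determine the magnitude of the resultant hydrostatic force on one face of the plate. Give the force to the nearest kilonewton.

F ≈ 130 kN

γ = 1.179 × 9.81 = 11.56599 kN/m³.
The plate makes 34.1° with the vertical, i.e. θ = 90° − 34.1° = 55.9° to the horizontal. Measuring y along the incline from the free-surface line, vertical depth h = y·sinθ with sinθ = 0.828060.
The centroid lies 4r/(3π) = 0.509296 m above the diameter, so r − 4r/(3π) = 1.2 − 0.509296 = 0.690704 m below the topmost point, so y_c = 5.3 + 0.690704 = 5.9907 m and h_c = 5.9907 × 0.828060 = 4.96066 m.
A = πr²/2 = π × 1.2²/2 = 2.26195 m².
Resultant F = γ·h_c·A = 11.56599 × 4.96066 × 2.26195 = 129.779 kN.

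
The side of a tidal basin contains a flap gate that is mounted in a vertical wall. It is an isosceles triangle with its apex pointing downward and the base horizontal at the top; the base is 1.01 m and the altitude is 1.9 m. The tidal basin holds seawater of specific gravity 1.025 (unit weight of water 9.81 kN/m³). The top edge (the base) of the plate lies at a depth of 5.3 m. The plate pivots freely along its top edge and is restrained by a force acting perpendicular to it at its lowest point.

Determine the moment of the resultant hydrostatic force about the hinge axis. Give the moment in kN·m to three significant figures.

M ≈ 38.2 kN·m

γ = 1.025 × 9.81 = 10.05525 kN/m³.
With the apex down, the centroid sits h/3 = 1.9/3 = 0.633333 m below the base (the top edge), so the centroid depth is h_c = 5.3 + 0.633333 = 5.93333 m.
A = ½ × 1.01 × 1.9 = 0.9595 m².
Resultant F = γ·h_c·A = 10.05525 × 5.93333 × 0.9595 = 57.2448 kN.
I_c = b·h³/36 = 1.01 × 1.9³/36 = 0.192433 m⁴.
Centre of pressure: y_p = y_c + I_c/(y_c·A) = 5.93333 + 0.192433/(5.93333 × 0.9595) = 5.93333 + 0.0338015 = 5.96713 m along the plane.
The resultant acts 0.633333 + 0.0338015 = 0.667135 m (along the plate) below the hinge at the top edge, so the moment about the hinge is M = F × 0.667135 = 57.2448 × 0.667135 = 38.19 kN·m.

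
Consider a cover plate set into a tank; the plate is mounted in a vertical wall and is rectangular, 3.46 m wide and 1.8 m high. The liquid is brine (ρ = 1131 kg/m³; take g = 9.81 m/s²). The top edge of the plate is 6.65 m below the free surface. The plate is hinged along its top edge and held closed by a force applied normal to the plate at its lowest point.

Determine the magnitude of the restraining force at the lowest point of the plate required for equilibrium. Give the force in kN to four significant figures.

P ≈ 271.2 kN

γ = ρg = 1131 × 9.81 / 1000 = 11.09511 kN/m³.
The centroid lies 1.8/2 = 0.9 m below the top edge, so the centroid depth is h_c = 6.65 + 0.9 = 7.55 m.
A = 3.46 × 1.8 = 6.228 m².
Resultant F = γ·h_c·A = 11.09511 × 7.55 × 6.228 = 521.708 kN.
I_c = b·h³/12 = 3.46 × 1.8³/12 = 1.68156 m⁴.
Centre of pressure: y_p = y_c + I_c/(y_c·A) = 7.55 + 1.68156/(7.55 × 6.228) = 7.55 + 0.0357616 = 7.58576 m along the plane.
The resultant acts 0.9 + 0.0357616 = 0.935762 m (along the plate) below the hinge at the top edge, so the moment about the hinge is M = F × 0.935762 = 521.708 × 0.935762 = 488.195 kN·m.
A normal force at the bottom, 1.8 m from the hinge, must supply this moment: P = 488.195/1.8 = 271.219 kN.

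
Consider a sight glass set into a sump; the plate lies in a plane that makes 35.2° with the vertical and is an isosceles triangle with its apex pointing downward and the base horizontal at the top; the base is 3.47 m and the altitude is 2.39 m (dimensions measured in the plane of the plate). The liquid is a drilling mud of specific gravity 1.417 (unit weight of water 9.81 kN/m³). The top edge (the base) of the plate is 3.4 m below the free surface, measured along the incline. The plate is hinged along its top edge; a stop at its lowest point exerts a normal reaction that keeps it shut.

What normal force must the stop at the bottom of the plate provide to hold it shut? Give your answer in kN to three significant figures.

P ≈ 72.1 kN

γ = 1.417 × 9.81 = 13.90077 kN/m³.
The plate makes 35.2° with the vertical, i.e. θ = 90° − 35.2° = 54.8° to the horizontal. Measuring y along the incline from the free-surface line, vertical depth h = y·sinθ with sinθ = 0.817145.
With the apex down, the centroid sits h/3 = 2.39/3 = 0.796667 m below the base (the top edge), so y_c = 3.4 + 0.796667 = 4.19667 m and h_c = 4.19667 × 0.817145 = 3.42929 m.
A = ½ × 3.47 × 2.39 = 4.14665 m².
Resultant F = γ·h_c·A = 13.90077 × 3.42929 × 4.14665 = 197.67 kN.
I_c = b·h³/36 = 3.47 × 2.39³/36 = 1.31589 m⁴.
Centre of pressure: y_p = y_c + I_c/(y_c·A) = 4.19667 + 1.31589/(4.19667 × 4.14665) = 4.19667 + 0.0756166 = 4.27229 m along the plane.
The resultant acts 0.796667 + 0.0756166 = 0.872284 m (along the plate) below the hinge at the top edge, so the moment about the hinge is M = F × 0.872284 = 197.67 × 0.872284 = 172.424 kN·m.
A normal force at the bottom, 2.39 m from the hinge, must supply this moment: P = 172.424/2.39 = 72.1439 kN.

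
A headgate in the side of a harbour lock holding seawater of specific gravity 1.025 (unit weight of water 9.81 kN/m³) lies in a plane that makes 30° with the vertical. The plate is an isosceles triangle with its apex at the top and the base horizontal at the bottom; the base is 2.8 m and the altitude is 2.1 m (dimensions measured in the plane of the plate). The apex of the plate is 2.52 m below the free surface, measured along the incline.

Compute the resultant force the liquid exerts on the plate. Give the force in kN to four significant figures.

F ≈ 100.4 kN

γ = 1.025 × 9.81 = 10.05525 kN/m³.
The plate makes 30° with the vertical, i.e. θ = 90° − 30° = 60° to the horizontal. Measuring y along the incline from the free-surface line, vertical depth h = y·sinθ with sinθ = 0.866025.
With the apex up, the centroid sits 2h/3 = 2 × 2.1/3 = 1.4 m below the apex, so y_c = 2.52 + 1.4 = 3.92 m and h_c = 3.92 × 0.866025 = 3.39482 m.
A = ½ × 2.8 × 2.1 = 2.94 m².
Resultant F = γ·h_c·A = 10.05525 × 3.39482 × 2.94 = 100.359 kN.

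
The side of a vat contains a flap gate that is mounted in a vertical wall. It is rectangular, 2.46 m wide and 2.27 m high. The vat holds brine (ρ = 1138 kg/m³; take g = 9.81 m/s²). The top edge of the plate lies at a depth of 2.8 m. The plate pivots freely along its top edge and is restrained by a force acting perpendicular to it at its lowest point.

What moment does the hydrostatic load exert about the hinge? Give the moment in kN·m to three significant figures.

γ = ρg = 1138 × 9.81 / 1000 = 11.16378 kN/m³.
The centroid lies 2.27/2 = 1.135 m below the top edge, so the centroid depth is h_c = 2.8 + 1.135 = 3.935 m.
A = 2.46 × 2.27 = 5.5842 m².
Resultant F = γ·h_c·A = 11.16378 × 3.935 × 5.5842 = 245.311 kN.
I_c = b·h³/12 = 2.46 × 2.27³/12 = 2.3979 m⁴.
Centre of pressure: y_p = y_c + I_c/(y_c·A) = 3.935 + 2.3979/(3.935 × 5.5842) = 3.935 + 0.109125 = 4.04413 m along the plane.
The resultant acts 1.135 + 0.109125 = 1.24412 m (along the plate) below the hinge at the top edge, so the moment about the hinge is M = F × 1.24412 = 245.311 × 1.24412 = 305.196 kN·m.

M ≈ 305 kN·m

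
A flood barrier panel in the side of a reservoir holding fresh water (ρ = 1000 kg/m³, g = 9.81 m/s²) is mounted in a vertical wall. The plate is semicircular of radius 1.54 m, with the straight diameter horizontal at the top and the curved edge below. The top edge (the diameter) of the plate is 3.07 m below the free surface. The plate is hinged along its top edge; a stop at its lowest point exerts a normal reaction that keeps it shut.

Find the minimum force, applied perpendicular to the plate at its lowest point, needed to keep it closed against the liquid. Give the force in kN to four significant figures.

γ = ρg = 1000 × 9.81 = 9810 N/m³ = 9.81 kN/m³.
The centroid of a semicircle lies 4r/(3π) = 0.653596 m from the diameter, here below the top edge, so the centroid depth is h_c = 3.07 + 0.653596 = 3.7236 m.
A = πr²/2 = π × 1.54²/2 = 3.7253 m².
Resultant F = γ·h_c·A = 9.81 × 3.7236 × 3.7253 = 136.08 kN.
I_c = (π/8 − 8/(9π))·r⁴ = 0.109757 × 1.54⁴ = 0.617327 m⁴.
Centre of pressure: y_p = y_c + I_c/(y_c·A) = 3.7236 + 0.617327/(3.7236 × 3.7253) = 3.7236 + 0.0445032 = 3.7681 m along the plane.
The resultant acts 0.653596 + 0.0445032 = 0.698099 m (along the plate) below the hinge at the top edge, so the moment about the hinge is M = F × 0.698099 = 136.08 × 0.698099 = 94.9973 kN·m.
A normal force at the bottom, 1.54 m from the hinge, must supply this moment: P = 94.9973/1.54 = 61.6866 kN.

P ≈ 61.69 kN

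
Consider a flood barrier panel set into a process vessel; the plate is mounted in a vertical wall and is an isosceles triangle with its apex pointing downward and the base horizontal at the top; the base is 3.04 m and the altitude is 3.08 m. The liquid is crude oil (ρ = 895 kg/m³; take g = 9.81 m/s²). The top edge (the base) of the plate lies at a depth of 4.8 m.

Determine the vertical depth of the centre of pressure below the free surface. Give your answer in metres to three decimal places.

h_p = 5.917 m

γ = ρg = 895 × 9.81 / 1000 = 8.77995 kN/m³.
With the apex down, the centroid sits h/3 = 3.08/3 = 1.02667 m below the base (the top edge), so the centroid depth is h_c = 4.8 + 1.02667 = 5.82667 m.
A = ½ × 3.04 × 3.08 = 4.6816 m².
Resultant F = γ·h_c·A = 8.77995 × 5.82667 × 4.6816 = 239.501 kN.
I_c = b·h³/36 = 3.04 × 3.08³/36 = 2.46731 m⁴.
Centre of pressure: y_p = y_c + I_c/(y_c·A) = 5.82667 + 2.46731/(5.82667 × 4.6816) = 5.82667 + 0.0904501 = 5.91712 m along the plane.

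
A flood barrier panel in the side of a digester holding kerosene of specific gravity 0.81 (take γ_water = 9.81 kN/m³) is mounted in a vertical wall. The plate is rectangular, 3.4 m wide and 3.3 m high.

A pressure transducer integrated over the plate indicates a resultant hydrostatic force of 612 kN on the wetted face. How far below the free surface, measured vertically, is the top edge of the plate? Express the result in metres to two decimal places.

d_top ≈ 5.21 m

γ = 0.81 × 9.81 = 7.9461 kN/m³.
A = 3.4 × 3.3 = 11.22 m².
From F = γ·h_c·A, the centroid depth is h_c = 612/(7.9461 × 11.22) = 6.86443 m.
The centroid lies 3.3/2 = 1.65 m below the top edge, so the top edge sits at h_top = 6.86443 − 1.65 = 5.21443 m below the surface.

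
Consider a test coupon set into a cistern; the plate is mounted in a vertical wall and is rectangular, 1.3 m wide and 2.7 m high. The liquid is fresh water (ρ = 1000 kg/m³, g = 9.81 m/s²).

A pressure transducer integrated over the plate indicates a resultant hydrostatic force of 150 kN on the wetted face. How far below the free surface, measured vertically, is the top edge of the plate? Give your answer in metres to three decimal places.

γ = ρg = 1000 × 9.81 = 9810 N/m³ = 9.81 kN/m³.
A = 1.3 × 2.7 = 3.51 m².
From F = γ·h_c·A, the centroid depth is h_c = 150/(9.81 × 3.51) = 4.35627 m.
The centroid lies 2.7/2 = 1.35 m below the top edge, so the top edge sits at h_top = 4.35627 − 1.35 = 3.00627 m below the surface.

d_top ≈ 3.006 m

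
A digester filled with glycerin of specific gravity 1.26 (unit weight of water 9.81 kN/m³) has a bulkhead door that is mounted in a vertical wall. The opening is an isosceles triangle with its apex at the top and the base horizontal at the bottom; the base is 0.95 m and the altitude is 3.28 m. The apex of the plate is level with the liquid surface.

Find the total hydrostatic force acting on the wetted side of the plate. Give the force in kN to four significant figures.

γ = 1.26 × 9.81 = 12.3606 kN/m³.
With the apex up, the centroid sits 2h/3 = 2 × 3.28/3 = 2.18667 m below the apex, so the centroid depth is h_c = 2.18667 m.
A = ½ × 0.95 × 3.28 = 1.558 m².
Resultant F = γ·h_c·A = 12.3606 × 2.18667 × 1.558 = 42.1105 kN.

F ≈ 42.11 kN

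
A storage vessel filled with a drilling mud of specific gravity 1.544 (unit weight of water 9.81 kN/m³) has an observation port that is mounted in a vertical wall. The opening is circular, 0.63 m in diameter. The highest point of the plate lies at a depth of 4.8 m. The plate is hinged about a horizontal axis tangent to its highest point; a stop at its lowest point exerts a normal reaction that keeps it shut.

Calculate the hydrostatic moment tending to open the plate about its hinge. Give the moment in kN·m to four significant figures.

M ≈ 7.725 kN·m

γ = 1.544 × 9.81 = 15.14664 kN/m³.
The centroid is at the centre, 0.315 m below the top of the plate, so the centroid depth is h_c = 4.8 + 0.315 = 5.115 m.
A = π(0.315)² = 0.311725 m².
Resultant F = γ·h_c·A = 15.14664 × 5.115 × 0.311725 = 24.1509 kN.
I_c = πr⁴/4 = π × 0.315⁴/4 = 0.00773272 m⁴.
Centre of pressure: y_p = y_c + I_c/(y_c·A) = 5.115 + 0.00773272/(5.115 × 0.311725) = 5.115 + 0.0048497 = 5.11985 m along the plane.
The resultant acts 0.315 + 0.0048497 = 0.31985 m (along the plate) below the hinge at the top edge, so the moment about the hinge is M = F × 0.31985 = 24.1509 × 0.31985 = 7.72467 kN·m.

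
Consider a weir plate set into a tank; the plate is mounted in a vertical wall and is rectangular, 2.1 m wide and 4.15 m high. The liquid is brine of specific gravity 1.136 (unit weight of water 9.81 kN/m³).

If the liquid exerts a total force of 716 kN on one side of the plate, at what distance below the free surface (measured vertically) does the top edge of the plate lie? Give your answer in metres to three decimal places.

d_top ≈ 5.297 m

γ = 1.136 × 9.81 = 11.14416 kN/m³.
A = 2.1 × 4.15 = 8.715 m².
From F = γ·h_c·A, the centroid depth is h_c = 716/(11.14416 × 8.715) = 7.37222 m.
The centroid lies 4.15/2 = 2.075 m below the top edge, so the top edge sits at h_top = 7.37222 − 2.075 = 5.29722 m below the surface.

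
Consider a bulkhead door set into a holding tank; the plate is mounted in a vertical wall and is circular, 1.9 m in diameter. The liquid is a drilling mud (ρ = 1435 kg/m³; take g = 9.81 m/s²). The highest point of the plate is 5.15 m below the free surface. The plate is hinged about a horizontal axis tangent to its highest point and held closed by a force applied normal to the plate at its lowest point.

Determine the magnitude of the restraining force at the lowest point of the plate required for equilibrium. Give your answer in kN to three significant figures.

P ≈ 126 kN

γ = ρg = 1435 × 9.81 / 1000 = 14.07735 kN/m³.
The centroid is at the centre, 0.95 m below the top of the plate, so the centroid depth is h_c = 5.15 + 0.95 = 6.1 m.
A = π(0.95)² = 2.83529 m².
Resultant F = γ·h_c·A = 14.07735 × 6.1 × 2.83529 = 243.472 kN.
I_c = πr⁴/4 = π × 0.95⁴/4 = 0.639712 m⁴.
Centre of pressure: y_p = y_c + I_c/(y_c·A) = 6.1 + 0.639712/(6.1 × 2.83529) = 6.1 + 0.0369877 = 6.13699 m along the plane.
The resultant acts 0.95 + 0.0369877 = 0.986988 m (along the plate) below the hinge at the top edge, so the moment about the hinge is M = F × 0.986988 = 243.472 × 0.986988 = 240.304 kN·m.
A normal force at the bottom, 1.9 m from the hinge, must supply this moment: P = 240.304/1.9 = 126.476 kN.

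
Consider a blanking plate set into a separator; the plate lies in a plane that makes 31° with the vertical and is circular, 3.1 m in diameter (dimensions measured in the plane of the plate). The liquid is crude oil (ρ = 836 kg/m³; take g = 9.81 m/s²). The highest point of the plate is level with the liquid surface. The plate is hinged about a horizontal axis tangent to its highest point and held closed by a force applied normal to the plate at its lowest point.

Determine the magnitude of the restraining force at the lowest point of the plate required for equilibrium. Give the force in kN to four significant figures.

γ = ρg = 836 × 9.81 / 1000 = 8.20116 kN/m³.
The plate makes 31° with the vertical, i.e. θ = 90° − 31° = 59° to the horizontal. Measuring y along the incline from the free-surface line, vertical depth h = y·sinθ with sinθ = 0.857167.
The centroid is at the centre, 1.55 m below the top of the plate, so y_c = 1.55 m and h_c = 1.55 × 0.857167 = 1.32861 m.
A = π(1.55)² = 7.54768 m².
Resultant F = γ·h_c·A = 8.20116 × 1.32861 × 7.54768 = 82.2406 kN.
I_c = πr⁴/4 = π × 1.55⁴/4 = 4.53332 m⁴.
Centre of pressure: y_p = y_c + I_c/(y_c·A) = 1.55 + 4.53332/(1.55 × 7.54768) = 1.55 + 0.3875 = 1.9375 m along the plane.
The resultant acts 1.55 + 0.3875 = 1.9375 m (along the plate) below the hinge at the top edge, so the moment about the hinge is M = F × 1.9375 = 82.2406 × 1.9375 = 159.341 kN·m.
A normal force at the bottom, 3.1 m from the hinge, must supply this moment: P = 159.341/3.1 = 51.4003 kN.

P ≈ 51.40 kN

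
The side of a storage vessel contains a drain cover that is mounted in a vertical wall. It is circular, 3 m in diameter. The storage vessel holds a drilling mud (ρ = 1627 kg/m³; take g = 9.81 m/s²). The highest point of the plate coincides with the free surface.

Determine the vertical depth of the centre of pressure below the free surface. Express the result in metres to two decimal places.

γ = ρg = 1627 × 9.81 / 1000 = 15.96087 kN/m³.
The centroid is at the centre, 1.5 m below the top of the plate, so the centroid depth is h_c = 1.5 m.
A = π(1.5)² = 7.06858 m².
Resultant F = γ·h_c·A = 15.96087 × 1.5 × 7.06858 = 169.231 kN.
I_c = πr⁴/4 = π × 1.5⁴/4 = 3.97608 m⁴.
Centre of pressure: y_p = y_c + I_c/(y_c·A) = 1.5 + 3.97608/(1.5 × 7.06858) = 1.5 + 0.375 = 1.875 m along the plane.

h_p = 1.88 m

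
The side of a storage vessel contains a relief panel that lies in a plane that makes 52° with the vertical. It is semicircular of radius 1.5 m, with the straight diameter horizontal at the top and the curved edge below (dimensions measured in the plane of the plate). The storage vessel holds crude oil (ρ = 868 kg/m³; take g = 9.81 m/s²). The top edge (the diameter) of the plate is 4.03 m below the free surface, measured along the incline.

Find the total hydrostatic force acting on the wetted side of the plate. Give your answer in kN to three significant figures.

F ≈ 86.5 kN

γ = ρg = 868 × 9.81 / 1000 = 8.51508 kN/m³.
The plate makes 52° with the vertical, i.e. θ = 90° − 52° = 38° to the horizontal. Measuring y along the incline from the free-surface line, vertical depth h = y·sinθ with sinθ = 0.615661.
The centroid of a semicircle lies 4r/(3π) = 0.63662 m from the diameter, here below the top edge, so y_c = 4.03 + 0.63662 = 4.66662 m and h_c = 4.66662 × 0.615661 = 2.87306 m.
A = πr²/2 = π × 1.5²/2 = 3.53429 m².
Resultant F = γ·h_c·A = 8.51508 × 2.87306 × 3.53429 = 86.4641 kN.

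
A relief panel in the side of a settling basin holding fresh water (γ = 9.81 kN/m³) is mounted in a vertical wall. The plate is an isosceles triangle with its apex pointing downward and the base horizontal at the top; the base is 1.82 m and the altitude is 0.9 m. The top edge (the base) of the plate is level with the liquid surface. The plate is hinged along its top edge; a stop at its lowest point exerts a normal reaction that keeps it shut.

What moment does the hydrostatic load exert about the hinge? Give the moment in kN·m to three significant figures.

M ≈ 1.08 kN·m

γ = 9.81 kN/m³.
With the apex down, the centroid sits h/3 = 0.9/3 = 0.3 m below the base (the top edge), so the centroid depth is h_c = 0.3 m.
A = ½ × 1.82 × 0.9 = 0.819 m².
Resultant F = γ·h_c·A = 9.81 × 0.3 × 0.819 = 2.41032 kN.
I_c = b·h³/36 = 1.82 × 0.9³/36 = 0.036855 m⁴.
Centre of pressure: y_p = y_c + I_c/(y_c·A) = 0.3 + 0.036855/(0.3 × 0.819) = 0.3 + 0.15 = 0.45 m along the plane.
The resultant acts 0.3 + 0.15 = 0.45 m (along the plate) below the hinge at the top edge, so the moment about the hinge is M = F × 0.45 = 2.41032 × 0.45 = 1.08464 kN·m.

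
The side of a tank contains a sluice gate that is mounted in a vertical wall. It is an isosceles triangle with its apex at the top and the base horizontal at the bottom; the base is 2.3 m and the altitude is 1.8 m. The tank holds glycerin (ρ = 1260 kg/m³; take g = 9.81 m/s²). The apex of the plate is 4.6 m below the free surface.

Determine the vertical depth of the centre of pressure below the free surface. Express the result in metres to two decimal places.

γ = ρg = 1260 × 9.81 / 1000 = 12.3606 kN/m³.
With the apex up, the centroid sits 2h/3 = 2 × 1.8/3 = 1.2 m below the apex, so the centroid depth is h_c = 4.6 + 1.2 = 5.8 m.
A = ½ × 2.3 × 1.8 = 2.07 m².
Resultant F = γ·h_c·A = 12.3606 × 5.8 × 2.07 = 148.401 kN.
I_c = b·h³/36 = 2.3 × 1.8³/36 = 0.3726 m⁴.
Centre of pressure: y_p = y_c + I_c/(y_c·A) = 5.8 + 0.3726/(5.8 × 2.07) = 5.8 + 0.0310345 = 5.83103 m along the plane.

h_p = 5.83 m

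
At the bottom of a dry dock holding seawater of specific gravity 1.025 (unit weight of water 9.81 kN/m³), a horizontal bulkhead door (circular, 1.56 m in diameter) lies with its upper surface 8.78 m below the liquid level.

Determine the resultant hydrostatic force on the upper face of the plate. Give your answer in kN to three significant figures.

F ≈ 169 kN

γ = 1.025 × 9.81 = 10.05525 kN/m³.
The plate is horizontal, so pressure is uniform at p = γ·h = 10.05525 × 8.78 = 88.2851 kN/m².
A = π(0.78)² = 1.91134 m².
F = p·A = 88.2851 × 1.91134 = 168.743 kN.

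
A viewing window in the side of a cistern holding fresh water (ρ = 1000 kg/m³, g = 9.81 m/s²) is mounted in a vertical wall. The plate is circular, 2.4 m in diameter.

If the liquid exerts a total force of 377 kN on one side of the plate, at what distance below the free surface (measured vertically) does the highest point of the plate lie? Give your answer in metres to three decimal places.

γ = ρg = 1000 × 9.81 = 9810 N/m³ = 9.81 kN/m³.
A = π(1.2)² = 4.52389 m².
From F = γ·h_c·A, the centroid depth is h_c = 377/(9.81 × 4.52389) = 8.49494 m.
The centroid is at the centre, 1.2 m below the top of the plate, so the highest point sits at h_top = 8.49494 − 1.2 = 7.29494 m below the surface.

d_top ≈ 7.295 m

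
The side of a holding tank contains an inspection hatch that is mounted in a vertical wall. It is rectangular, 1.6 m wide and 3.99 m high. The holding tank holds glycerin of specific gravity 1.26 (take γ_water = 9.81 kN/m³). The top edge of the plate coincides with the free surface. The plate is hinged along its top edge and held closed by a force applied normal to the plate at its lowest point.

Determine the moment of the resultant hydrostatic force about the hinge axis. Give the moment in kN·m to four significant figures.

M ≈ 418.8 kN·m

γ = 1.26 × 9.81 = 12.3606 kN/m³.
The centroid lies 3.99/2 = 1.995 m below the top edge, so the centroid depth is h_c = 1.995 m.
A = 1.6 × 3.99 = 6.384 m².
Resultant F = γ·h_c·A = 12.3606 × 1.995 × 6.384 = 157.426 kN.
I_c = b·h³/12 = 1.6 × 3.99³/12 = 8.46949 m⁴.
Centre of pressure: y_p = y_c + I_c/(y_c·A) = 1.995 + 8.46949/(1.995 × 6.384) = 1.995 + 0.665 = 2.66 m along the plane.
The resultant acts 1.995 + 0.665 = 2.66 m (along the plate) below the hinge at the top edge, so the moment about the hinge is M = F × 2.66 = 157.426 × 2.66 = 418.753 kN·m.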